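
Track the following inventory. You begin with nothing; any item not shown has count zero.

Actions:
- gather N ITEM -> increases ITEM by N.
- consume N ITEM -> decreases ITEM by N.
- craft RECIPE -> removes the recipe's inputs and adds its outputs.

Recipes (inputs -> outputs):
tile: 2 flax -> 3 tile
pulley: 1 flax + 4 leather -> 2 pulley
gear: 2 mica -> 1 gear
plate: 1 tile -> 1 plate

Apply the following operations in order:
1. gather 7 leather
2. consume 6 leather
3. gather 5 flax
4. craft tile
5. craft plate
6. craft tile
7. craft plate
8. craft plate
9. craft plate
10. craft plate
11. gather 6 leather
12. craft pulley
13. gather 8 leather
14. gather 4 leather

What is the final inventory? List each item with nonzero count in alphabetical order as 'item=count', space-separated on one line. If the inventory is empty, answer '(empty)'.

After 1 (gather 7 leather): leather=7
After 2 (consume 6 leather): leather=1
After 3 (gather 5 flax): flax=5 leather=1
After 4 (craft tile): flax=3 leather=1 tile=3
After 5 (craft plate): flax=3 leather=1 plate=1 tile=2
After 6 (craft tile): flax=1 leather=1 plate=1 tile=5
After 7 (craft plate): flax=1 leather=1 plate=2 tile=4
After 8 (craft plate): flax=1 leather=1 plate=3 tile=3
After 9 (craft plate): flax=1 leather=1 plate=4 tile=2
After 10 (craft plate): flax=1 leather=1 plate=5 tile=1
After 11 (gather 6 leather): flax=1 leather=7 plate=5 tile=1
After 12 (craft pulley): leather=3 plate=5 pulley=2 tile=1
After 13 (gather 8 leather): leather=11 plate=5 pulley=2 tile=1
After 14 (gather 4 leather): leather=15 plate=5 pulley=2 tile=1

Answer: leather=15 plate=5 pulley=2 tile=1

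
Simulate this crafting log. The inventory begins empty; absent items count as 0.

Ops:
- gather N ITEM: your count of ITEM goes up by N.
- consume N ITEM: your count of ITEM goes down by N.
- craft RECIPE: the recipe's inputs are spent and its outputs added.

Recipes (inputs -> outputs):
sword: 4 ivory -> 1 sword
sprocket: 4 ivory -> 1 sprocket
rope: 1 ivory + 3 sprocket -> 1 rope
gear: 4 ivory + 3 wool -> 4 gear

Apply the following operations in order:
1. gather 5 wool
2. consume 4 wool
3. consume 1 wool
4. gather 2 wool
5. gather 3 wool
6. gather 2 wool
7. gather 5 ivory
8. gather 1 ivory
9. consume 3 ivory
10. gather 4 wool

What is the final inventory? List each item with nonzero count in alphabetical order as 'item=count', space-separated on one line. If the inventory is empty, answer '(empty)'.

Answer: ivory=3 wool=11

Derivation:
After 1 (gather 5 wool): wool=5
After 2 (consume 4 wool): wool=1
After 3 (consume 1 wool): (empty)
After 4 (gather 2 wool): wool=2
After 5 (gather 3 wool): wool=5
After 6 (gather 2 wool): wool=7
After 7 (gather 5 ivory): ivory=5 wool=7
After 8 (gather 1 ivory): ivory=6 wool=7
After 9 (consume 3 ivory): ivory=3 wool=7
After 10 (gather 4 wool): ivory=3 wool=11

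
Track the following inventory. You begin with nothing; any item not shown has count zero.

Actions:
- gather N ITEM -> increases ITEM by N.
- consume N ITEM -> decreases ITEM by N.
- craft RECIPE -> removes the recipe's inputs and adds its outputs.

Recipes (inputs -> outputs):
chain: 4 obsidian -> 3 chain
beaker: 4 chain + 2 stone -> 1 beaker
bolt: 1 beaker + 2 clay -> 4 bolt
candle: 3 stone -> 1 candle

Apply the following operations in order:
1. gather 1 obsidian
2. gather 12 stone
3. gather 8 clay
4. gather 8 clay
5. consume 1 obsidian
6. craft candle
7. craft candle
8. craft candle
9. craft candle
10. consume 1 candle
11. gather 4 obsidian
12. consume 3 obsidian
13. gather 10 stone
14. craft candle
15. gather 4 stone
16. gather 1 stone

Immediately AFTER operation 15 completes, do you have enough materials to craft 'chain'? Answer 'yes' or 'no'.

After 1 (gather 1 obsidian): obsidian=1
After 2 (gather 12 stone): obsidian=1 stone=12
After 3 (gather 8 clay): clay=8 obsidian=1 stone=12
After 4 (gather 8 clay): clay=16 obsidian=1 stone=12
After 5 (consume 1 obsidian): clay=16 stone=12
After 6 (craft candle): candle=1 clay=16 stone=9
After 7 (craft candle): candle=2 clay=16 stone=6
After 8 (craft candle): candle=3 clay=16 stone=3
After 9 (craft candle): candle=4 clay=16
After 10 (consume 1 candle): candle=3 clay=16
After 11 (gather 4 obsidian): candle=3 clay=16 obsidian=4
After 12 (consume 3 obsidian): candle=3 clay=16 obsidian=1
After 13 (gather 10 stone): candle=3 clay=16 obsidian=1 stone=10
After 14 (craft candle): candle=4 clay=16 obsidian=1 stone=7
After 15 (gather 4 stone): candle=4 clay=16 obsidian=1 stone=11

Answer: no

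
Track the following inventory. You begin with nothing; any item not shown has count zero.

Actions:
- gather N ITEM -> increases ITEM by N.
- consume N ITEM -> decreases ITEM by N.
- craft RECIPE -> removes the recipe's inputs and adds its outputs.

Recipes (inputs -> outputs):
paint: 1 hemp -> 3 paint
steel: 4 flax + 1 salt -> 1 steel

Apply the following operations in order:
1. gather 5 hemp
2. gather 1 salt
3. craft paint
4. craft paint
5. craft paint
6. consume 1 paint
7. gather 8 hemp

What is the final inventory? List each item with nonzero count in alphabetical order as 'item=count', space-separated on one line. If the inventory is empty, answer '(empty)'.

After 1 (gather 5 hemp): hemp=5
After 2 (gather 1 salt): hemp=5 salt=1
After 3 (craft paint): hemp=4 paint=3 salt=1
After 4 (craft paint): hemp=3 paint=6 salt=1
After 5 (craft paint): hemp=2 paint=9 salt=1
After 6 (consume 1 paint): hemp=2 paint=8 salt=1
After 7 (gather 8 hemp): hemp=10 paint=8 salt=1

Answer: hemp=10 paint=8 salt=1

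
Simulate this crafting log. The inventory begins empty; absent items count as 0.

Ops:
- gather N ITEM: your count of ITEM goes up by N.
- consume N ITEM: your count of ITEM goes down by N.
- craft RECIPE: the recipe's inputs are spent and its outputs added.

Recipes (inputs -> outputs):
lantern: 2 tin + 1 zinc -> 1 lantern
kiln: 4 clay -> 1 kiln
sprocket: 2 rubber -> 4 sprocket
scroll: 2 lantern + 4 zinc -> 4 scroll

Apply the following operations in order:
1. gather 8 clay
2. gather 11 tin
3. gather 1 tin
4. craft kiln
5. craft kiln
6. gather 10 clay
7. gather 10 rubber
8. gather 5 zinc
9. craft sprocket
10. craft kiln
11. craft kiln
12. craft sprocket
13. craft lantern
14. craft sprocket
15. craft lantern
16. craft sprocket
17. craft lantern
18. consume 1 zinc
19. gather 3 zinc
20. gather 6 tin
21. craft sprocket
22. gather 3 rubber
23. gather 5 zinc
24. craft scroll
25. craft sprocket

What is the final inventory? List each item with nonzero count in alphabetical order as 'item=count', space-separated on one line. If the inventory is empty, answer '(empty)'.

Answer: clay=2 kiln=4 lantern=1 rubber=1 scroll=4 sprocket=24 tin=12 zinc=5

Derivation:
After 1 (gather 8 clay): clay=8
After 2 (gather 11 tin): clay=8 tin=11
After 3 (gather 1 tin): clay=8 tin=12
After 4 (craft kiln): clay=4 kiln=1 tin=12
After 5 (craft kiln): kiln=2 tin=12
After 6 (gather 10 clay): clay=10 kiln=2 tin=12
After 7 (gather 10 rubber): clay=10 kiln=2 rubber=10 tin=12
After 8 (gather 5 zinc): clay=10 kiln=2 rubber=10 tin=12 zinc=5
After 9 (craft sprocket): clay=10 kiln=2 rubber=8 sprocket=4 tin=12 zinc=5
After 10 (craft kiln): clay=6 kiln=3 rubber=8 sprocket=4 tin=12 zinc=5
After 11 (craft kiln): clay=2 kiln=4 rubber=8 sprocket=4 tin=12 zinc=5
After 12 (craft sprocket): clay=2 kiln=4 rubber=6 sprocket=8 tin=12 zinc=5
After 13 (craft lantern): clay=2 kiln=4 lantern=1 rubber=6 sprocket=8 tin=10 zinc=4
After 14 (craft sprocket): clay=2 kiln=4 lantern=1 rubber=4 sprocket=12 tin=10 zinc=4
After 15 (craft lantern): clay=2 kiln=4 lantern=2 rubber=4 sprocket=12 tin=8 zinc=3
After 16 (craft sprocket): clay=2 kiln=4 lantern=2 rubber=2 sprocket=16 tin=8 zinc=3
After 17 (craft lantern): clay=2 kiln=4 lantern=3 rubber=2 sprocket=16 tin=6 zinc=2
After 18 (consume 1 zinc): clay=2 kiln=4 lantern=3 rubber=2 sprocket=16 tin=6 zinc=1
After 19 (gather 3 zinc): clay=2 kiln=4 lantern=3 rubber=2 sprocket=16 tin=6 zinc=4
After 20 (gather 6 tin): clay=2 kiln=4 lantern=3 rubber=2 sprocket=16 tin=12 zinc=4
After 21 (craft sprocket): clay=2 kiln=4 lantern=3 sprocket=20 tin=12 zinc=4
After 22 (gather 3 rubber): clay=2 kiln=4 lantern=3 rubber=3 sprocket=20 tin=12 zinc=4
After 23 (gather 5 zinc): clay=2 kiln=4 lantern=3 rubber=3 sprocket=20 tin=12 zinc=9
After 24 (craft scroll): clay=2 kiln=4 lantern=1 rubber=3 scroll=4 sprocket=20 tin=12 zinc=5
After 25 (craft sprocket): clay=2 kiln=4 lantern=1 rubber=1 scroll=4 sprocket=24 tin=12 zinc=5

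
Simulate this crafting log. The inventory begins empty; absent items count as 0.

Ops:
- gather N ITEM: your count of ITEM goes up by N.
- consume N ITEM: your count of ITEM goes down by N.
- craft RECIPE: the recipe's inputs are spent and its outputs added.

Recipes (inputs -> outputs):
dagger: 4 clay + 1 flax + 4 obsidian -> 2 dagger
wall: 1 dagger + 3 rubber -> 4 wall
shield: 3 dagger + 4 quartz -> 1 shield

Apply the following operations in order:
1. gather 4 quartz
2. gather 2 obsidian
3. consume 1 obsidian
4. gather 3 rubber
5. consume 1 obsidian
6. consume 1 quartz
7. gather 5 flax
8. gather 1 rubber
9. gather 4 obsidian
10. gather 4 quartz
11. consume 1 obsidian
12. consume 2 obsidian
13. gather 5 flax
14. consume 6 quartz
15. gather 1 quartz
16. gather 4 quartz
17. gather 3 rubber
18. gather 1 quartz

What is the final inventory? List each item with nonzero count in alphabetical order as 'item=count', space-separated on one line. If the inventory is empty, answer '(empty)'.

Answer: flax=10 obsidian=1 quartz=7 rubber=7

Derivation:
After 1 (gather 4 quartz): quartz=4
After 2 (gather 2 obsidian): obsidian=2 quartz=4
After 3 (consume 1 obsidian): obsidian=1 quartz=4
After 4 (gather 3 rubber): obsidian=1 quartz=4 rubber=3
After 5 (consume 1 obsidian): quartz=4 rubber=3
After 6 (consume 1 quartz): quartz=3 rubber=3
After 7 (gather 5 flax): flax=5 quartz=3 rubber=3
After 8 (gather 1 rubber): flax=5 quartz=3 rubber=4
After 9 (gather 4 obsidian): flax=5 obsidian=4 quartz=3 rubber=4
After 10 (gather 4 quartz): flax=5 obsidian=4 quartz=7 rubber=4
After 11 (consume 1 obsidian): flax=5 obsidian=3 quartz=7 rubber=4
After 12 (consume 2 obsidian): flax=5 obsidian=1 quartz=7 rubber=4
After 13 (gather 5 flax): flax=10 obsidian=1 quartz=7 rubber=4
After 14 (consume 6 quartz): flax=10 obsidian=1 quartz=1 rubber=4
After 15 (gather 1 quartz): flax=10 obsidian=1 quartz=2 rubber=4
After 16 (gather 4 quartz): flax=10 obsidian=1 quartz=6 rubber=4
After 17 (gather 3 rubber): flax=10 obsidian=1 quartz=6 rubber=7
After 18 (gather 1 quartz): flax=10 obsidian=1 quartz=7 rubber=7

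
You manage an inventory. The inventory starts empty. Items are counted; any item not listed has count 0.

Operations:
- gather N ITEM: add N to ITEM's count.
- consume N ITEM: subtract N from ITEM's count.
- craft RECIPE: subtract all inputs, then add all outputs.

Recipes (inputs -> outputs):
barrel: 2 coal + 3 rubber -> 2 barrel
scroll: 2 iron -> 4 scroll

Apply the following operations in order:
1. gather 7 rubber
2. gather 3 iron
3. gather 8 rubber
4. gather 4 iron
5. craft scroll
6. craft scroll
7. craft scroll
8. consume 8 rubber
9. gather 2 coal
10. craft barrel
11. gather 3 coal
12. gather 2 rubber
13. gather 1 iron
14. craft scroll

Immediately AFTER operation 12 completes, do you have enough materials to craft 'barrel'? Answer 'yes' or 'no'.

Answer: yes

Derivation:
After 1 (gather 7 rubber): rubber=7
After 2 (gather 3 iron): iron=3 rubber=7
After 3 (gather 8 rubber): iron=3 rubber=15
After 4 (gather 4 iron): iron=7 rubber=15
After 5 (craft scroll): iron=5 rubber=15 scroll=4
After 6 (craft scroll): iron=3 rubber=15 scroll=8
After 7 (craft scroll): iron=1 rubber=15 scroll=12
After 8 (consume 8 rubber): iron=1 rubber=7 scroll=12
After 9 (gather 2 coal): coal=2 iron=1 rubber=7 scroll=12
After 10 (craft barrel): barrel=2 iron=1 rubber=4 scroll=12
After 11 (gather 3 coal): barrel=2 coal=3 iron=1 rubber=4 scroll=12
After 12 (gather 2 rubber): barrel=2 coal=3 iron=1 rubber=6 scroll=12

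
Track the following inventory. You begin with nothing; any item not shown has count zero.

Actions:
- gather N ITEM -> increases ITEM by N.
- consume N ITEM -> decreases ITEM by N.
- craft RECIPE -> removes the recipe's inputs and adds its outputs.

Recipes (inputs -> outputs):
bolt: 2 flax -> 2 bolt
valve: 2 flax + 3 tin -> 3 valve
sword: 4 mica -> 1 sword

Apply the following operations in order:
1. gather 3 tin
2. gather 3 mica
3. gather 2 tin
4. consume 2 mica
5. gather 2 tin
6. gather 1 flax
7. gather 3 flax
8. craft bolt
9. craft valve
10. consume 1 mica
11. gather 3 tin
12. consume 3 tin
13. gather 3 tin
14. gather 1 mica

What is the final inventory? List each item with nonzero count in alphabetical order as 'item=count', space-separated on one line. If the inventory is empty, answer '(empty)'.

Answer: bolt=2 mica=1 tin=7 valve=3

Derivation:
After 1 (gather 3 tin): tin=3
After 2 (gather 3 mica): mica=3 tin=3
After 3 (gather 2 tin): mica=3 tin=5
After 4 (consume 2 mica): mica=1 tin=5
After 5 (gather 2 tin): mica=1 tin=7
After 6 (gather 1 flax): flax=1 mica=1 tin=7
After 7 (gather 3 flax): flax=4 mica=1 tin=7
After 8 (craft bolt): bolt=2 flax=2 mica=1 tin=7
After 9 (craft valve): bolt=2 mica=1 tin=4 valve=3
After 10 (consume 1 mica): bolt=2 tin=4 valve=3
After 11 (gather 3 tin): bolt=2 tin=7 valve=3
After 12 (consume 3 tin): bolt=2 tin=4 valve=3
After 13 (gather 3 tin): bolt=2 tin=7 valve=3
After 14 (gather 1 mica): bolt=2 mica=1 tin=7 valve=3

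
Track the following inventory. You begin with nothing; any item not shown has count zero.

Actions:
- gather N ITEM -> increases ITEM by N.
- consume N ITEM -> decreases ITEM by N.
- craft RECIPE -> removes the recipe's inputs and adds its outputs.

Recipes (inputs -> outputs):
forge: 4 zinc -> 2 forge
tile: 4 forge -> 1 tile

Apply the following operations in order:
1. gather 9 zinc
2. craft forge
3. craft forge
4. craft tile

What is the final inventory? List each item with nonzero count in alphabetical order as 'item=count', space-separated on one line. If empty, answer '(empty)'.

After 1 (gather 9 zinc): zinc=9
After 2 (craft forge): forge=2 zinc=5
After 3 (craft forge): forge=4 zinc=1
After 4 (craft tile): tile=1 zinc=1

Answer: tile=1 zinc=1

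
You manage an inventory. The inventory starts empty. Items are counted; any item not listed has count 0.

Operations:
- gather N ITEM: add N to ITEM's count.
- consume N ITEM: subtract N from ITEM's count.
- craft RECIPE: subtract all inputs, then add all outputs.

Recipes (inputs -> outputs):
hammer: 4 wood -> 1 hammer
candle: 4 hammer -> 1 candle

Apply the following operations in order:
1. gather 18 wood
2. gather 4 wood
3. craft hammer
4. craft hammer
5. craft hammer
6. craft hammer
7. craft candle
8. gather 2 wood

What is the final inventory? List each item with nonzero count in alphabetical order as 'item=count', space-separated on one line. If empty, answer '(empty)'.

After 1 (gather 18 wood): wood=18
After 2 (gather 4 wood): wood=22
After 3 (craft hammer): hammer=1 wood=18
After 4 (craft hammer): hammer=2 wood=14
After 5 (craft hammer): hammer=3 wood=10
After 6 (craft hammer): hammer=4 wood=6
After 7 (craft candle): candle=1 wood=6
After 8 (gather 2 wood): candle=1 wood=8

Answer: candle=1 wood=8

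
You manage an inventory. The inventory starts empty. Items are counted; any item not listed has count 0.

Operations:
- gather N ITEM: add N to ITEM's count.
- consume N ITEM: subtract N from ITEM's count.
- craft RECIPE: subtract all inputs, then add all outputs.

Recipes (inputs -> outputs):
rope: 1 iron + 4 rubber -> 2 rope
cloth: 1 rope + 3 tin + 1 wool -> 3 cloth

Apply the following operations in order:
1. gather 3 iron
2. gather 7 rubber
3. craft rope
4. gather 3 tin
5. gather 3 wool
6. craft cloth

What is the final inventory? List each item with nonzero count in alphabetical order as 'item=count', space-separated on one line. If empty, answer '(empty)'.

After 1 (gather 3 iron): iron=3
After 2 (gather 7 rubber): iron=3 rubber=7
After 3 (craft rope): iron=2 rope=2 rubber=3
After 4 (gather 3 tin): iron=2 rope=2 rubber=3 tin=3
After 5 (gather 3 wool): iron=2 rope=2 rubber=3 tin=3 wool=3
After 6 (craft cloth): cloth=3 iron=2 rope=1 rubber=3 wool=2

Answer: cloth=3 iron=2 rope=1 rubber=3 wool=2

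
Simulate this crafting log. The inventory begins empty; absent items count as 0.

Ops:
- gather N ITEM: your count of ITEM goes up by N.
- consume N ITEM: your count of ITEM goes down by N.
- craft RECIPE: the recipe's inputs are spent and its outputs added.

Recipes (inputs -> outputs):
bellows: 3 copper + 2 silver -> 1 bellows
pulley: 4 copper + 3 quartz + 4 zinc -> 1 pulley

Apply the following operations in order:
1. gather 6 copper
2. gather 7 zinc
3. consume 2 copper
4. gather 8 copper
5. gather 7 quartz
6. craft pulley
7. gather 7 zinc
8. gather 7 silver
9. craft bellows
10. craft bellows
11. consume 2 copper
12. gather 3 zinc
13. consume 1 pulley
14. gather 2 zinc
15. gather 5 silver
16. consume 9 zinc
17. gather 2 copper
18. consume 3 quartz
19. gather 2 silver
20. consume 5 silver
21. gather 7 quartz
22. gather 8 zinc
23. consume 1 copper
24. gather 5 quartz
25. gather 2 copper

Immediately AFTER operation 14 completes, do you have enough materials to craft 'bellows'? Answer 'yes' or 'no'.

After 1 (gather 6 copper): copper=6
After 2 (gather 7 zinc): copper=6 zinc=7
After 3 (consume 2 copper): copper=4 zinc=7
After 4 (gather 8 copper): copper=12 zinc=7
After 5 (gather 7 quartz): copper=12 quartz=7 zinc=7
After 6 (craft pulley): copper=8 pulley=1 quartz=4 zinc=3
After 7 (gather 7 zinc): copper=8 pulley=1 quartz=4 zinc=10
After 8 (gather 7 silver): copper=8 pulley=1 quartz=4 silver=7 zinc=10
After 9 (craft bellows): bellows=1 copper=5 pulley=1 quartz=4 silver=5 zinc=10
After 10 (craft bellows): bellows=2 copper=2 pulley=1 quartz=4 silver=3 zinc=10
After 11 (consume 2 copper): bellows=2 pulley=1 quartz=4 silver=3 zinc=10
After 12 (gather 3 zinc): bellows=2 pulley=1 quartz=4 silver=3 zinc=13
After 13 (consume 1 pulley): bellows=2 quartz=4 silver=3 zinc=13
After 14 (gather 2 zinc): bellows=2 quartz=4 silver=3 zinc=15

Answer: no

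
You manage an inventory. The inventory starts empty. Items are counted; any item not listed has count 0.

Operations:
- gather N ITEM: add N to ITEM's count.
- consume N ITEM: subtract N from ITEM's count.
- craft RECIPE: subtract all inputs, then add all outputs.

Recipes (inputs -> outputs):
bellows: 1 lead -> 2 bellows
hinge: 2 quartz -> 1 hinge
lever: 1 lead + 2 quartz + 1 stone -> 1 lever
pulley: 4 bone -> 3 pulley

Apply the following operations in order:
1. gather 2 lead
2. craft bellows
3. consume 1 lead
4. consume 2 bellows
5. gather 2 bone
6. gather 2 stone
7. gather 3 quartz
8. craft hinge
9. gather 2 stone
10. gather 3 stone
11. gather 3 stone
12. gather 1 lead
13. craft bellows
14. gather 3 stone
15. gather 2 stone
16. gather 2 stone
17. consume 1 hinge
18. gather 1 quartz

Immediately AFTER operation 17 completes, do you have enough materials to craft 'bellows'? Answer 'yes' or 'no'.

Answer: no

Derivation:
After 1 (gather 2 lead): lead=2
After 2 (craft bellows): bellows=2 lead=1
After 3 (consume 1 lead): bellows=2
After 4 (consume 2 bellows): (empty)
After 5 (gather 2 bone): bone=2
After 6 (gather 2 stone): bone=2 stone=2
After 7 (gather 3 quartz): bone=2 quartz=3 stone=2
After 8 (craft hinge): bone=2 hinge=1 quartz=1 stone=2
After 9 (gather 2 stone): bone=2 hinge=1 quartz=1 stone=4
After 10 (gather 3 stone): bone=2 hinge=1 quartz=1 stone=7
After 11 (gather 3 stone): bone=2 hinge=1 quartz=1 stone=10
After 12 (gather 1 lead): bone=2 hinge=1 lead=1 quartz=1 stone=10
After 13 (craft bellows): bellows=2 bone=2 hinge=1 quartz=1 stone=10
After 14 (gather 3 stone): bellows=2 bone=2 hinge=1 quartz=1 stone=13
After 15 (gather 2 stone): bellows=2 bone=2 hinge=1 quartz=1 stone=15
After 16 (gather 2 stone): bellows=2 bone=2 hinge=1 quartz=1 stone=17
After 17 (consume 1 hinge): bellows=2 bone=2 quartz=1 stone=17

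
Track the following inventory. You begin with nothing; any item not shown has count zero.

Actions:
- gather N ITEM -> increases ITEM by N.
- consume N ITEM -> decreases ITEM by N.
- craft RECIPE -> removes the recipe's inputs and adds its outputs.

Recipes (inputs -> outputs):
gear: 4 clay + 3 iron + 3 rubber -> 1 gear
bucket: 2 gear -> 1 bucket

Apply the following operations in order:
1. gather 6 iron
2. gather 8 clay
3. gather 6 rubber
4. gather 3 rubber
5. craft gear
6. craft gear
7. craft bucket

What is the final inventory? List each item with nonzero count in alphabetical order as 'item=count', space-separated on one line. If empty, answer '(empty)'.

After 1 (gather 6 iron): iron=6
After 2 (gather 8 clay): clay=8 iron=6
After 3 (gather 6 rubber): clay=8 iron=6 rubber=6
After 4 (gather 3 rubber): clay=8 iron=6 rubber=9
After 5 (craft gear): clay=4 gear=1 iron=3 rubber=6
After 6 (craft gear): gear=2 rubber=3
After 7 (craft bucket): bucket=1 rubber=3

Answer: bucket=1 rubber=3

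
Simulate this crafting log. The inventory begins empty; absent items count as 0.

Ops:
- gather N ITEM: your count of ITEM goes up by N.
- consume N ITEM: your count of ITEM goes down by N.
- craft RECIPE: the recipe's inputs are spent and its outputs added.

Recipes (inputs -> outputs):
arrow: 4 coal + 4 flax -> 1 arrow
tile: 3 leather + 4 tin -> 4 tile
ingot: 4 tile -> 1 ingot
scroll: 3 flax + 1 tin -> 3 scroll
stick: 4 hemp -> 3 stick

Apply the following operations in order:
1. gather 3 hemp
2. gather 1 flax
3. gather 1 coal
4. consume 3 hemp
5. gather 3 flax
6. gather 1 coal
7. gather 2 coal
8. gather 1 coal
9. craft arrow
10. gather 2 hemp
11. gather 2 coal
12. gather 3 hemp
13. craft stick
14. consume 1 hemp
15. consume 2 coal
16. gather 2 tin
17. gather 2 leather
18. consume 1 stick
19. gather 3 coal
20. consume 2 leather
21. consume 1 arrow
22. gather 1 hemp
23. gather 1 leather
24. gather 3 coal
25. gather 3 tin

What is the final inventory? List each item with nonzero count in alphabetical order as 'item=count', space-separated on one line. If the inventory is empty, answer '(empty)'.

After 1 (gather 3 hemp): hemp=3
After 2 (gather 1 flax): flax=1 hemp=3
After 3 (gather 1 coal): coal=1 flax=1 hemp=3
After 4 (consume 3 hemp): coal=1 flax=1
After 5 (gather 3 flax): coal=1 flax=4
After 6 (gather 1 coal): coal=2 flax=4
After 7 (gather 2 coal): coal=4 flax=4
After 8 (gather 1 coal): coal=5 flax=4
After 9 (craft arrow): arrow=1 coal=1
After 10 (gather 2 hemp): arrow=1 coal=1 hemp=2
After 11 (gather 2 coal): arrow=1 coal=3 hemp=2
After 12 (gather 3 hemp): arrow=1 coal=3 hemp=5
After 13 (craft stick): arrow=1 coal=3 hemp=1 stick=3
After 14 (consume 1 hemp): arrow=1 coal=3 stick=3
After 15 (consume 2 coal): arrow=1 coal=1 stick=3
After 16 (gather 2 tin): arrow=1 coal=1 stick=3 tin=2
After 17 (gather 2 leather): arrow=1 coal=1 leather=2 stick=3 tin=2
After 18 (consume 1 stick): arrow=1 coal=1 leather=2 stick=2 tin=2
After 19 (gather 3 coal): arrow=1 coal=4 leather=2 stick=2 tin=2
After 20 (consume 2 leather): arrow=1 coal=4 stick=2 tin=2
After 21 (consume 1 arrow): coal=4 stick=2 tin=2
After 22 (gather 1 hemp): coal=4 hemp=1 stick=2 tin=2
After 23 (gather 1 leather): coal=4 hemp=1 leather=1 stick=2 tin=2
After 24 (gather 3 coal): coal=7 hemp=1 leather=1 stick=2 tin=2
After 25 (gather 3 tin): coal=7 hemp=1 leather=1 stick=2 tin=5

Answer: coal=7 hemp=1 leather=1 stick=2 tin=5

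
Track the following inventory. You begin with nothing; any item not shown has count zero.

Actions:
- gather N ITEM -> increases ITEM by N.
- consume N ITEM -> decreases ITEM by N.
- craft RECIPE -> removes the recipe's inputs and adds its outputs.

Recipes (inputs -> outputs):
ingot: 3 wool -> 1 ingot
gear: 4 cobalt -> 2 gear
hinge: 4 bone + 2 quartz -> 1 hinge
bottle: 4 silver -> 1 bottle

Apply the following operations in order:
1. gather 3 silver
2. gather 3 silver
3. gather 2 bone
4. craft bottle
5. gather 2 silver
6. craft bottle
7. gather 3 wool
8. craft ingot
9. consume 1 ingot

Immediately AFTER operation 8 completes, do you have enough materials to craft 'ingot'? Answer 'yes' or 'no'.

After 1 (gather 3 silver): silver=3
After 2 (gather 3 silver): silver=6
After 3 (gather 2 bone): bone=2 silver=6
After 4 (craft bottle): bone=2 bottle=1 silver=2
After 5 (gather 2 silver): bone=2 bottle=1 silver=4
After 6 (craft bottle): bone=2 bottle=2
After 7 (gather 3 wool): bone=2 bottle=2 wool=3
After 8 (craft ingot): bone=2 bottle=2 ingot=1

Answer: no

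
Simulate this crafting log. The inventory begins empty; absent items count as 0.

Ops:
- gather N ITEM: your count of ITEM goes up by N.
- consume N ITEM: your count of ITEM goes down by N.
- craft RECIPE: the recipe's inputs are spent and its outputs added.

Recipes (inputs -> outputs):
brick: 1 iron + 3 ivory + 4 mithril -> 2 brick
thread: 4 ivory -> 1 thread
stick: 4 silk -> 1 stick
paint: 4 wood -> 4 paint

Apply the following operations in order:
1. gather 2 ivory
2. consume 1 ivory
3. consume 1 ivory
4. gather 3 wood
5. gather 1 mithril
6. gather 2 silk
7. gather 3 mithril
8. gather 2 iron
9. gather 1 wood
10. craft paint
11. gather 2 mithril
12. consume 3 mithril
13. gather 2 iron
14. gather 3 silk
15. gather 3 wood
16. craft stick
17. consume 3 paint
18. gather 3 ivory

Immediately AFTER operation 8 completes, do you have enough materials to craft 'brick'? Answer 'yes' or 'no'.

After 1 (gather 2 ivory): ivory=2
After 2 (consume 1 ivory): ivory=1
After 3 (consume 1 ivory): (empty)
After 4 (gather 3 wood): wood=3
After 5 (gather 1 mithril): mithril=1 wood=3
After 6 (gather 2 silk): mithril=1 silk=2 wood=3
After 7 (gather 3 mithril): mithril=4 silk=2 wood=3
After 8 (gather 2 iron): iron=2 mithril=4 silk=2 wood=3

Answer: no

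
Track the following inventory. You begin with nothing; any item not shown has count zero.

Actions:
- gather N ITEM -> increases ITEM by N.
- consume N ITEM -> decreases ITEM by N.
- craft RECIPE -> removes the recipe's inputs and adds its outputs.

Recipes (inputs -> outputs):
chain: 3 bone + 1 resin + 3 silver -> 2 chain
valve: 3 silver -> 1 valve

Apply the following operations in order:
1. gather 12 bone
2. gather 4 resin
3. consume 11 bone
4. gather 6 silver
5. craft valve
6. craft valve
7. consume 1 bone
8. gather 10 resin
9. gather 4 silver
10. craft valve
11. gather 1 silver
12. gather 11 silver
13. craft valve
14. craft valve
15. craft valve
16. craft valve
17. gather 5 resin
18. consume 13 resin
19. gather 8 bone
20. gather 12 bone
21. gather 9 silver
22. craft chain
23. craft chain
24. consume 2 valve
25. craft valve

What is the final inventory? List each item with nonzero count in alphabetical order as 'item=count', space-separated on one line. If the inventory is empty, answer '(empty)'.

After 1 (gather 12 bone): bone=12
After 2 (gather 4 resin): bone=12 resin=4
After 3 (consume 11 bone): bone=1 resin=4
After 4 (gather 6 silver): bone=1 resin=4 silver=6
After 5 (craft valve): bone=1 resin=4 silver=3 valve=1
After 6 (craft valve): bone=1 resin=4 valve=2
After 7 (consume 1 bone): resin=4 valve=2
After 8 (gather 10 resin): resin=14 valve=2
After 9 (gather 4 silver): resin=14 silver=4 valve=2
After 10 (craft valve): resin=14 silver=1 valve=3
After 11 (gather 1 silver): resin=14 silver=2 valve=3
After 12 (gather 11 silver): resin=14 silver=13 valve=3
After 13 (craft valve): resin=14 silver=10 valve=4
After 14 (craft valve): resin=14 silver=7 valve=5
After 15 (craft valve): resin=14 silver=4 valve=6
After 16 (craft valve): resin=14 silver=1 valve=7
After 17 (gather 5 resin): resin=19 silver=1 valve=7
After 18 (consume 13 resin): resin=6 silver=1 valve=7
After 19 (gather 8 bone): bone=8 resin=6 silver=1 valve=7
After 20 (gather 12 bone): bone=20 resin=6 silver=1 valve=7
After 21 (gather 9 silver): bone=20 resin=6 silver=10 valve=7
After 22 (craft chain): bone=17 chain=2 resin=5 silver=7 valve=7
After 23 (craft chain): bone=14 chain=4 resin=4 silver=4 valve=7
After 24 (consume 2 valve): bone=14 chain=4 resin=4 silver=4 valve=5
After 25 (craft valve): bone=14 chain=4 resin=4 silver=1 valve=6

Answer: bone=14 chain=4 resin=4 silver=1 valve=6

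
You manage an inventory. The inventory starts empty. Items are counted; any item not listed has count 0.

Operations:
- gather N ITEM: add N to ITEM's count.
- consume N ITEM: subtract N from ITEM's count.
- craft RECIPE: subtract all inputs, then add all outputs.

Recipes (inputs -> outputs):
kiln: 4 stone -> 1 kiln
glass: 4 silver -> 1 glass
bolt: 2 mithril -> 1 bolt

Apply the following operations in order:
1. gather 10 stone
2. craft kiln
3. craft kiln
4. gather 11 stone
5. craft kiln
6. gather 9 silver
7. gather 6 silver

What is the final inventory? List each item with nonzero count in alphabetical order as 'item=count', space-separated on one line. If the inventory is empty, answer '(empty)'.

After 1 (gather 10 stone): stone=10
After 2 (craft kiln): kiln=1 stone=6
After 3 (craft kiln): kiln=2 stone=2
After 4 (gather 11 stone): kiln=2 stone=13
After 5 (craft kiln): kiln=3 stone=9
After 6 (gather 9 silver): kiln=3 silver=9 stone=9
After 7 (gather 6 silver): kiln=3 silver=15 stone=9

Answer: kiln=3 silver=15 stone=9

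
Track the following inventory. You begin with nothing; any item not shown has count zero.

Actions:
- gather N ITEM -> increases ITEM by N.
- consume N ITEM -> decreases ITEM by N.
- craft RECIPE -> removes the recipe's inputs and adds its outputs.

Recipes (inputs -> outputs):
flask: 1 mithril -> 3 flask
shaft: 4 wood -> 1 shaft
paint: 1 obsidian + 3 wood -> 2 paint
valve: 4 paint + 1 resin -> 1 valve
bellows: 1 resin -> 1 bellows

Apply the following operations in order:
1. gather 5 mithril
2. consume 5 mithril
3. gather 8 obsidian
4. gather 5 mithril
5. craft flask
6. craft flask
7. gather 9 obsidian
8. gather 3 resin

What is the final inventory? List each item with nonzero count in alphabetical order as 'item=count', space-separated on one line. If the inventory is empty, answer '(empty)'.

After 1 (gather 5 mithril): mithril=5
After 2 (consume 5 mithril): (empty)
After 3 (gather 8 obsidian): obsidian=8
After 4 (gather 5 mithril): mithril=5 obsidian=8
After 5 (craft flask): flask=3 mithril=4 obsidian=8
After 6 (craft flask): flask=6 mithril=3 obsidian=8
After 7 (gather 9 obsidian): flask=6 mithril=3 obsidian=17
After 8 (gather 3 resin): flask=6 mithril=3 obsidian=17 resin=3

Answer: flask=6 mithril=3 obsidian=17 resin=3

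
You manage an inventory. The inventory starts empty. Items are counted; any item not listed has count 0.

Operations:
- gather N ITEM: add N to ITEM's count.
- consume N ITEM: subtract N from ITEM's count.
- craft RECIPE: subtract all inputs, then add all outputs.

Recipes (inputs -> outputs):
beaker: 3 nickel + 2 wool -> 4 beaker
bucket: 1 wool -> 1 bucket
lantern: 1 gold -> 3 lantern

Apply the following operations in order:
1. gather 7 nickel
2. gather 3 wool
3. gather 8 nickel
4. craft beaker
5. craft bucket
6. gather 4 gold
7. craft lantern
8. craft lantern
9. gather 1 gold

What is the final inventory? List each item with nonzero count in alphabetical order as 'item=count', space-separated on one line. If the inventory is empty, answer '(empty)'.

After 1 (gather 7 nickel): nickel=7
After 2 (gather 3 wool): nickel=7 wool=3
After 3 (gather 8 nickel): nickel=15 wool=3
After 4 (craft beaker): beaker=4 nickel=12 wool=1
After 5 (craft bucket): beaker=4 bucket=1 nickel=12
After 6 (gather 4 gold): beaker=4 bucket=1 gold=4 nickel=12
After 7 (craft lantern): beaker=4 bucket=1 gold=3 lantern=3 nickel=12
After 8 (craft lantern): beaker=4 bucket=1 gold=2 lantern=6 nickel=12
After 9 (gather 1 gold): beaker=4 bucket=1 gold=3 lantern=6 nickel=12

Answer: beaker=4 bucket=1 gold=3 lantern=6 nickel=12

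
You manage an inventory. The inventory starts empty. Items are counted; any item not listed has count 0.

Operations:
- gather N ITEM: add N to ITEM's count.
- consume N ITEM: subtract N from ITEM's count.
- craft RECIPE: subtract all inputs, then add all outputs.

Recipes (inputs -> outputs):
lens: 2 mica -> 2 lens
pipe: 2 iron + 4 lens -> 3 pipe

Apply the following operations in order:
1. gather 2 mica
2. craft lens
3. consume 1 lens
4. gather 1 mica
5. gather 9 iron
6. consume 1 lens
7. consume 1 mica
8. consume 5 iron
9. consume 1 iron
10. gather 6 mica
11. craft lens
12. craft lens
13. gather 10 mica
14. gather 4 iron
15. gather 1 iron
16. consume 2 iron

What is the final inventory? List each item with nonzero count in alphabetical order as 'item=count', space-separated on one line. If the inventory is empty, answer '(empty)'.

After 1 (gather 2 mica): mica=2
After 2 (craft lens): lens=2
After 3 (consume 1 lens): lens=1
After 4 (gather 1 mica): lens=1 mica=1
After 5 (gather 9 iron): iron=9 lens=1 mica=1
After 6 (consume 1 lens): iron=9 mica=1
After 7 (consume 1 mica): iron=9
After 8 (consume 5 iron): iron=4
After 9 (consume 1 iron): iron=3
After 10 (gather 6 mica): iron=3 mica=6
After 11 (craft lens): iron=3 lens=2 mica=4
After 12 (craft lens): iron=3 lens=4 mica=2
After 13 (gather 10 mica): iron=3 lens=4 mica=12
After 14 (gather 4 iron): iron=7 lens=4 mica=12
After 15 (gather 1 iron): iron=8 lens=4 mica=12
After 16 (consume 2 iron): iron=6 lens=4 mica=12

Answer: iron=6 lens=4 mica=12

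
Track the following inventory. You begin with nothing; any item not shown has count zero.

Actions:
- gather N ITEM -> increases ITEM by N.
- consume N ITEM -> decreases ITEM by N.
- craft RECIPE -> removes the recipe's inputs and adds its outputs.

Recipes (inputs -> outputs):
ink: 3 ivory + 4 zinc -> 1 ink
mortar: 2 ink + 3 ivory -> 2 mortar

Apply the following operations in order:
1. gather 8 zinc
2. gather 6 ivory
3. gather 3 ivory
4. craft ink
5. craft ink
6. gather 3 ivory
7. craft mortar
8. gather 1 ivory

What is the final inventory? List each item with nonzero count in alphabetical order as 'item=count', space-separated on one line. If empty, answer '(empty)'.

After 1 (gather 8 zinc): zinc=8
After 2 (gather 6 ivory): ivory=6 zinc=8
After 3 (gather 3 ivory): ivory=9 zinc=8
After 4 (craft ink): ink=1 ivory=6 zinc=4
After 5 (craft ink): ink=2 ivory=3
After 6 (gather 3 ivory): ink=2 ivory=6
After 7 (craft mortar): ivory=3 mortar=2
After 8 (gather 1 ivory): ivory=4 mortar=2

Answer: ivory=4 mortar=2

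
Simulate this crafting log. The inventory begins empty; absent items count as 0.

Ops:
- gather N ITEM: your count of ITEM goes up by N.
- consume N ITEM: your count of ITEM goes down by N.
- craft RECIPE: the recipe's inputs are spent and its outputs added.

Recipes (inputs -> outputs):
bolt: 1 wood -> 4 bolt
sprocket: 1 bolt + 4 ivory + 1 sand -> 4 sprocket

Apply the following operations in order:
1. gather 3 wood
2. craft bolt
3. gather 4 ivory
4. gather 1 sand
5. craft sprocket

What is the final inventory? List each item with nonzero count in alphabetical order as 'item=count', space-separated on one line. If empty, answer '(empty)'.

After 1 (gather 3 wood): wood=3
After 2 (craft bolt): bolt=4 wood=2
After 3 (gather 4 ivory): bolt=4 ivory=4 wood=2
After 4 (gather 1 sand): bolt=4 ivory=4 sand=1 wood=2
After 5 (craft sprocket): bolt=3 sprocket=4 wood=2

Answer: bolt=3 sprocket=4 wood=2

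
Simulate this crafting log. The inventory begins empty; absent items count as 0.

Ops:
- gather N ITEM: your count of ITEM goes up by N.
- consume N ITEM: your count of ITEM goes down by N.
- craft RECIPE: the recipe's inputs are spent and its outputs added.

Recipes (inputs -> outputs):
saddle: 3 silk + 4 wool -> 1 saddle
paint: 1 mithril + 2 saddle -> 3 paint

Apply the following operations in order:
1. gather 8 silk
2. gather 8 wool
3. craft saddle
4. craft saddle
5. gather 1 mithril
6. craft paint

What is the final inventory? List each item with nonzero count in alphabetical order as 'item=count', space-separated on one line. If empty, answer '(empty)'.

Answer: paint=3 silk=2

Derivation:
After 1 (gather 8 silk): silk=8
After 2 (gather 8 wool): silk=8 wool=8
After 3 (craft saddle): saddle=1 silk=5 wool=4
After 4 (craft saddle): saddle=2 silk=2
After 5 (gather 1 mithril): mithril=1 saddle=2 silk=2
After 6 (craft paint): paint=3 silk=2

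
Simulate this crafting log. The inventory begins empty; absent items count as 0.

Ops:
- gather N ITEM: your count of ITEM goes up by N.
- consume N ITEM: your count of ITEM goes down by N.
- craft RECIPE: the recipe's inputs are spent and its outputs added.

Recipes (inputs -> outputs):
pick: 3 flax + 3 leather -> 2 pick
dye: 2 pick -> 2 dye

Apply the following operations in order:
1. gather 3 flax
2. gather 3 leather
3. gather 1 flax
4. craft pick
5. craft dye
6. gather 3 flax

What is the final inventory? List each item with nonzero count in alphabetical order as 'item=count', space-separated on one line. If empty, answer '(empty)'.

Answer: dye=2 flax=4

Derivation:
After 1 (gather 3 flax): flax=3
After 2 (gather 3 leather): flax=3 leather=3
After 3 (gather 1 flax): flax=4 leather=3
After 4 (craft pick): flax=1 pick=2
After 5 (craft dye): dye=2 flax=1
After 6 (gather 3 flax): dye=2 flax=4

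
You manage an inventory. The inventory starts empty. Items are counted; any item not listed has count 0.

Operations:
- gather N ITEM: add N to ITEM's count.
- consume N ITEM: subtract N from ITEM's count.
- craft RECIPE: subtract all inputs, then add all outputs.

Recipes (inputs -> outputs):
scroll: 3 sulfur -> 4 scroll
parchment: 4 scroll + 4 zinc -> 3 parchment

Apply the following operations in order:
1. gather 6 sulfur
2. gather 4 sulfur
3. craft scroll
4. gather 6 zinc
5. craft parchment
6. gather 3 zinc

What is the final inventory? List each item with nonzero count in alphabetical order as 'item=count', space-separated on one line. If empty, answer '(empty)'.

After 1 (gather 6 sulfur): sulfur=6
After 2 (gather 4 sulfur): sulfur=10
After 3 (craft scroll): scroll=4 sulfur=7
After 4 (gather 6 zinc): scroll=4 sulfur=7 zinc=6
After 5 (craft parchment): parchment=3 sulfur=7 zinc=2
After 6 (gather 3 zinc): parchment=3 sulfur=7 zinc=5

Answer: parchment=3 sulfur=7 zinc=5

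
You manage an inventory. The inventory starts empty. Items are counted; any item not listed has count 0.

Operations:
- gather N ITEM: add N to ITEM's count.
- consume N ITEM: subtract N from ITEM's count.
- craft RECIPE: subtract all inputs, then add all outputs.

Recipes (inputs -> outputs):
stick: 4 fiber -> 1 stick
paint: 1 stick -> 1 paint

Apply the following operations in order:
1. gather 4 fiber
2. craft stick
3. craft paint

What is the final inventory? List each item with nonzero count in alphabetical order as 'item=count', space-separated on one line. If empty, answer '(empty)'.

After 1 (gather 4 fiber): fiber=4
After 2 (craft stick): stick=1
After 3 (craft paint): paint=1

Answer: paint=1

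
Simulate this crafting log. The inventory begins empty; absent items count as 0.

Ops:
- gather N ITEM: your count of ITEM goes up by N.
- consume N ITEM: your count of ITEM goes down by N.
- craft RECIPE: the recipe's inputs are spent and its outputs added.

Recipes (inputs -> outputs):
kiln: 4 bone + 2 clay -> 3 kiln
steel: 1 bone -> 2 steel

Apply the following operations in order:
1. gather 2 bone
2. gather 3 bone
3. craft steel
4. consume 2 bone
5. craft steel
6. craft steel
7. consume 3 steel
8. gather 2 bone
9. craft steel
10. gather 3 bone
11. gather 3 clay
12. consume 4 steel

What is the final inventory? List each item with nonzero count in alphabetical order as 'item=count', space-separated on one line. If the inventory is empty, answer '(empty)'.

Answer: bone=4 clay=3 steel=1

Derivation:
After 1 (gather 2 bone): bone=2
After 2 (gather 3 bone): bone=5
After 3 (craft steel): bone=4 steel=2
After 4 (consume 2 bone): bone=2 steel=2
After 5 (craft steel): bone=1 steel=4
After 6 (craft steel): steel=6
After 7 (consume 3 steel): steel=3
After 8 (gather 2 bone): bone=2 steel=3
After 9 (craft steel): bone=1 steel=5
After 10 (gather 3 bone): bone=4 steel=5
After 11 (gather 3 clay): bone=4 clay=3 steel=5
After 12 (consume 4 steel): bone=4 clay=3 steel=1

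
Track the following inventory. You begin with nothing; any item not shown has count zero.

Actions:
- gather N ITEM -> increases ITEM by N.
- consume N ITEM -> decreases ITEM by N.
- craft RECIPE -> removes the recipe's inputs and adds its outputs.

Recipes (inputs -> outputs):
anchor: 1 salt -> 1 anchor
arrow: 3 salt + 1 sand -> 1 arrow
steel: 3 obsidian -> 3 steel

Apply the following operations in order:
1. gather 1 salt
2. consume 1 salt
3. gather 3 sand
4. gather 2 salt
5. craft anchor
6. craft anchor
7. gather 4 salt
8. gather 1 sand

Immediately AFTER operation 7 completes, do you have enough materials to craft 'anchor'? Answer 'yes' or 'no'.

Answer: yes

Derivation:
After 1 (gather 1 salt): salt=1
After 2 (consume 1 salt): (empty)
After 3 (gather 3 sand): sand=3
After 4 (gather 2 salt): salt=2 sand=3
After 5 (craft anchor): anchor=1 salt=1 sand=3
After 6 (craft anchor): anchor=2 sand=3
After 7 (gather 4 salt): anchor=2 salt=4 sand=3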